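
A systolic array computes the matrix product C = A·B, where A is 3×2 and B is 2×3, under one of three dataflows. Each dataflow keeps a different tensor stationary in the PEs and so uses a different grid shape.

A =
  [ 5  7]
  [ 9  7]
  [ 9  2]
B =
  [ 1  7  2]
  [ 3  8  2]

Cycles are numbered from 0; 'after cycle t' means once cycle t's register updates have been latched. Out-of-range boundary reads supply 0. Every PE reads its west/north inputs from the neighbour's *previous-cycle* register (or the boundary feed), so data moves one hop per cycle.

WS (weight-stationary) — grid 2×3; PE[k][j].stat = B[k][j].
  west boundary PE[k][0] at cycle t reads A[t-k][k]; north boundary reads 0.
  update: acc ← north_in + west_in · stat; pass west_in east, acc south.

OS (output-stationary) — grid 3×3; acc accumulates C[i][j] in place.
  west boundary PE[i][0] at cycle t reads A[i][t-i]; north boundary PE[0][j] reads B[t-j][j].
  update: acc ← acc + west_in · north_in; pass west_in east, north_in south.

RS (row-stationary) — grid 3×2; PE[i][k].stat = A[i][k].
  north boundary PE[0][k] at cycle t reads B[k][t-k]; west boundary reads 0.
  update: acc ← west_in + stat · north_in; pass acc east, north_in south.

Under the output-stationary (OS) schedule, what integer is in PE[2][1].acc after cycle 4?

PE[2][1].acc = 79

OS 3×3: PE[2][1] cycle-by-cycle (with neighbour feeds):
  after 0 — PE[1][1] acc=0, pass-E 0, pass-S 0
  after 0 — PE[2][0] acc=0, pass-E 0, pass-S 0
  after 0 — PE[2][1] acc=0, pass-E 0, pass-S 0
  after 1 — PE[1][1] acc=0, pass-E 0, pass-S 0
  after 1 — PE[2][0] acc=0, pass-E 0, pass-S 0
  after 1 — PE[2][1] acc=0, pass-E 0, pass-S 0
  after 2 — PE[1][1] acc=63, pass-E 9, pass-S 7
  after 2 — PE[2][0] acc=9, pass-E 9, pass-S 1
  after 2 — PE[2][1] acc=0, pass-E 0, pass-S 0
  after 3 — PE[1][1] acc=119, pass-E 7, pass-S 8
  after 3 — PE[2][0] acc=15, pass-E 2, pass-S 3
  after 3 — PE[2][1] acc=63, pass-E 9, pass-S 7
  after 4 — PE[1][1] acc=119, pass-E 0, pass-S 0
  after 4 — PE[2][0] acc=15, pass-E 0, pass-S 0
  after 4 — PE[2][1] acc=79, pass-E 2, pass-S 8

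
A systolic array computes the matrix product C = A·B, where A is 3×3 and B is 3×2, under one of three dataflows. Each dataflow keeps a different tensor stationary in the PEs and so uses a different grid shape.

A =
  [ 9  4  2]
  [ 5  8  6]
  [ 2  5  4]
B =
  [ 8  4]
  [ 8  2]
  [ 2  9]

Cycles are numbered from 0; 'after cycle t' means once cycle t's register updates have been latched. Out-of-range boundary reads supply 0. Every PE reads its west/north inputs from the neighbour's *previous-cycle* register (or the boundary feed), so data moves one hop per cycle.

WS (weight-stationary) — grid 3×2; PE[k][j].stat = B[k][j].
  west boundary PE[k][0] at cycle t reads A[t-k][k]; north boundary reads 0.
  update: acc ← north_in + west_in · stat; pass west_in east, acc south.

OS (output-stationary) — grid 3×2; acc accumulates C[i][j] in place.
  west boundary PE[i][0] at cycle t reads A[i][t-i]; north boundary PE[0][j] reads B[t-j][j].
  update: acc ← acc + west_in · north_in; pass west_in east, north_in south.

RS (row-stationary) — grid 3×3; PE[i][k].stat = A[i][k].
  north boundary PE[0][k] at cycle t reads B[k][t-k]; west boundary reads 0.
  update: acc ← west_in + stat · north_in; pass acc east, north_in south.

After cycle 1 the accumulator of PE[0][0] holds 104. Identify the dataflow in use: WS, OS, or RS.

dataflow = OS

WS [3×2] PE[0][0] across cycles:
  @0  [0,0]  acc 72  |  →9  ↓72
  @1  [0,0]  acc 40  |  →5  ↓40
OS [3×2] PE[0][0] across cycles:
  @0  [0,0]  acc 72  |  →9  ↓8
  @1  [0,0]  acc 104  |  →4  ↓8
RS [3×3] PE[0][0] across cycles:
  @0  [0,0]  acc 72  |  →72  ↓8
  @1  [0,0]  acc 36  |  →36  ↓4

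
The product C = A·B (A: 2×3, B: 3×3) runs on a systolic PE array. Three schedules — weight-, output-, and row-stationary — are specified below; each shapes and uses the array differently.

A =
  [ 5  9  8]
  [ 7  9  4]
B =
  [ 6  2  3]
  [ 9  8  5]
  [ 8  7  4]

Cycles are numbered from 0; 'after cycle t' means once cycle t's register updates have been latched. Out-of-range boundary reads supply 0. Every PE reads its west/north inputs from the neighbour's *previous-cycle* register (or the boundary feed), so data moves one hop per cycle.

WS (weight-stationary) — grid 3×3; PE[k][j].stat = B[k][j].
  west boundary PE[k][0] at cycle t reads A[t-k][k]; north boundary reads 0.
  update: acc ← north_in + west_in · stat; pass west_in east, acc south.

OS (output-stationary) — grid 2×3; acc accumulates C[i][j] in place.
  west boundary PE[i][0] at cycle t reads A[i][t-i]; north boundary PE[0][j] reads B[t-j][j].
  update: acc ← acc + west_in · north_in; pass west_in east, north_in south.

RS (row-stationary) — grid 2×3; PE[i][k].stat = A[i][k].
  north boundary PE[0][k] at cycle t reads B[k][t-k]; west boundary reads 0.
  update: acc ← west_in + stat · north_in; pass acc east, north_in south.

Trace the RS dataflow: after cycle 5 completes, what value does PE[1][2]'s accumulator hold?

RS (2×3). Following PE[1][2] plus its west/north inputs:
  after 0 — PE[0][2] acc=0, pass-E 0, pass-S 0
  after 0 — PE[1][1] acc=0, pass-E 0, pass-S 0
  after 0 — PE[1][2] acc=0, pass-E 0, pass-S 0
  after 1 — PE[0][2] acc=0, pass-E 0, pass-S 0
  after 1 — PE[1][1] acc=0, pass-E 0, pass-S 0
  after 1 — PE[1][2] acc=0, pass-E 0, pass-S 0
  after 2 — PE[0][2] acc=175, pass-E 175, pass-S 8
  after 2 — PE[1][1] acc=123, pass-E 123, pass-S 9
  after 2 — PE[1][2] acc=0, pass-E 0, pass-S 0
  after 3 — PE[0][2] acc=138, pass-E 138, pass-S 7
  after 3 — PE[1][1] acc=86, pass-E 86, pass-S 8
  after 3 — PE[1][2] acc=155, pass-E 155, pass-S 8
  after 4 — PE[0][2] acc=92, pass-E 92, pass-S 4
  after 4 — PE[1][1] acc=66, pass-E 66, pass-S 5
  after 4 — PE[1][2] acc=114, pass-E 114, pass-S 7
  after 5 — PE[0][2] acc=0, pass-E 0, pass-S 0
  after 5 — PE[1][1] acc=0, pass-E 0, pass-S 0
  after 5 — PE[1][2] acc=82, pass-E 82, pass-S 4

PE[1][2].acc = 82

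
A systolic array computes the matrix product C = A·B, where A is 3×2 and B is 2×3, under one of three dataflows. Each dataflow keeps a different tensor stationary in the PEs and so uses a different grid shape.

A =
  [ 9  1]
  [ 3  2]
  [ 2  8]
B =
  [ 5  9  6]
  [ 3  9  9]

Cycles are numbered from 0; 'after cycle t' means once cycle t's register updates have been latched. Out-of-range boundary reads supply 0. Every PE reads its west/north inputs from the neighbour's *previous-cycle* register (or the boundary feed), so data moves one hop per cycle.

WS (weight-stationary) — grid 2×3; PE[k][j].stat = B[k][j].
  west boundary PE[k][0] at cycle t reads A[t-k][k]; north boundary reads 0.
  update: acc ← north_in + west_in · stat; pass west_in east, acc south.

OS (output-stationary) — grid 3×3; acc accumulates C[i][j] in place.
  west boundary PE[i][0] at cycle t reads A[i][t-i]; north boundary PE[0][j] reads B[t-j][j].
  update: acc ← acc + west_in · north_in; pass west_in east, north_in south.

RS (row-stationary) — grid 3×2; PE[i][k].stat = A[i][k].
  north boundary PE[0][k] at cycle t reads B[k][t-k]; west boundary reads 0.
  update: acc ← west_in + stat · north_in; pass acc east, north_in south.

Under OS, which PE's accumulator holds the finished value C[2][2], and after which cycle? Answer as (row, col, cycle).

(row, col, cycle) = (2, 2, 5)

OS — PE[2][2] is where C[2][2] collects:
  t=0 PE[2][2]: acc=0 h=0 v=0
  t=1 PE[2][2]: acc=0 h=0 v=0
  t=2 PE[2][2]: acc=0 h=0 v=0
  t=3 PE[2][2]: acc=0 h=0 v=0
  t=4 PE[2][2]: acc=12 h=2 v=6
  t=5 PE[2][2]: acc=84 h=8 v=9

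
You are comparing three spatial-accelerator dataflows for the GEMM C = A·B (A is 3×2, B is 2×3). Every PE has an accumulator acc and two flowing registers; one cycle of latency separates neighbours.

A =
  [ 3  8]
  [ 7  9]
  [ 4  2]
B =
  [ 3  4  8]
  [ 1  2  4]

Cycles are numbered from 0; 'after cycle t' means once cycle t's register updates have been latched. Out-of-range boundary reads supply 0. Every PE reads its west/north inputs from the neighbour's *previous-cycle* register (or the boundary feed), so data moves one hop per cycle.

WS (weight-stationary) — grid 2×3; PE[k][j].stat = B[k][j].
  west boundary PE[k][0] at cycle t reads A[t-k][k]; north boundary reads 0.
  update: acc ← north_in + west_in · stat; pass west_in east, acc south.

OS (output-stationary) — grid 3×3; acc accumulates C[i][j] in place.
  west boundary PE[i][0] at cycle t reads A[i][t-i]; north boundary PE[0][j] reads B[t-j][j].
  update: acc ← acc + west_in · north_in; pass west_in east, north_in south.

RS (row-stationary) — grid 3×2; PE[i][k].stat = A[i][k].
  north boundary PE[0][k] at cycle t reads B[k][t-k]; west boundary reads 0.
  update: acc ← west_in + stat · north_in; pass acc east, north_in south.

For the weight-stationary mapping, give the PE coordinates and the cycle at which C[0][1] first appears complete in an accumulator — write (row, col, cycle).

Under WS, C[0][1] lands at PE[1][1]:
  step 0 · PE1,1: acc=0; fwd→0 fwd↓0
  step 1 · PE1,1: acc=0; fwd→0 fwd↓0
  step 2 · PE1,1: acc=28; fwd→8 fwd↓28

(row, col, cycle) = (1, 1, 2)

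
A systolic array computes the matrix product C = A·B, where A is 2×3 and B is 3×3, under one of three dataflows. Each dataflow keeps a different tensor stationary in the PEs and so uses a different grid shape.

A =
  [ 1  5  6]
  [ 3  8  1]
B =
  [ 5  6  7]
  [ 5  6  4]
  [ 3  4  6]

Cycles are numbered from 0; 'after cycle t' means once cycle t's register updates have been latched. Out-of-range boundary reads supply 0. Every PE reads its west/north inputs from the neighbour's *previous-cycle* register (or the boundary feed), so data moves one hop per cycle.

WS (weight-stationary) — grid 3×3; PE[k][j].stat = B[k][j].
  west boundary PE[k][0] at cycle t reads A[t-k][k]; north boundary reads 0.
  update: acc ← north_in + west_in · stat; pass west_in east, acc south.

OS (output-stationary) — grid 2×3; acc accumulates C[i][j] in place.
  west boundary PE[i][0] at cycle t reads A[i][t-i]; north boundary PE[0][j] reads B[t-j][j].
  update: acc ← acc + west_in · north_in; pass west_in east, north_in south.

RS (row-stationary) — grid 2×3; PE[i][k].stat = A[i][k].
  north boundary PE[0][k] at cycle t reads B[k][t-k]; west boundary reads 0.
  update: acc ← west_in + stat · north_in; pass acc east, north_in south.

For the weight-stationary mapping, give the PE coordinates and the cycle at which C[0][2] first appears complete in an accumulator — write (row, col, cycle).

Under WS, C[0][2] lands at PE[2][2]:
  @0  [2,2]  acc 0  |  →0  ↓0
  @1  [2,2]  acc 0  |  →0  ↓0
  @2  [2,2]  acc 0  |  →0  ↓0
  @3  [2,2]  acc 0  |  →0  ↓0
  @4  [2,2]  acc 63  |  →6  ↓63

(row, col, cycle) = (2, 2, 4)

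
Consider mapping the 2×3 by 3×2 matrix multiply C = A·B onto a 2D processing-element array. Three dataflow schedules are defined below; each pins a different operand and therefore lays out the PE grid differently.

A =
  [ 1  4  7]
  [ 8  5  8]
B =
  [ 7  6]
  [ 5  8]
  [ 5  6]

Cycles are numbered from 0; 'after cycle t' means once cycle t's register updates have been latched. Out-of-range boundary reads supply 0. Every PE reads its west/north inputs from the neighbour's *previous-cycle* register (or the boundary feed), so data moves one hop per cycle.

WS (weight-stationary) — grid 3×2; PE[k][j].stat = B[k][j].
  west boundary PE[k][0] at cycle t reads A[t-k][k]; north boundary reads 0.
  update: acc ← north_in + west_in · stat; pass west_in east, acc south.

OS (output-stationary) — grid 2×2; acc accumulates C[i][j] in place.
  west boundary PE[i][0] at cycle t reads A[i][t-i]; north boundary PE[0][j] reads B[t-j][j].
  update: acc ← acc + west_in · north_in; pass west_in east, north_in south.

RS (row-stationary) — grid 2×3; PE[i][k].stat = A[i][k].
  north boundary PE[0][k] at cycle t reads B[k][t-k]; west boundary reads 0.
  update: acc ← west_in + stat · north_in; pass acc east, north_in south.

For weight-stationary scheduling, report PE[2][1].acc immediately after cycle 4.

WS 3×2: PE[2][1] cycle-by-cycle (with neighbour feeds):
  cycle 0: PE[1][1] → acc 0, east 0, south 0
  cycle 0: PE[2][0] → acc 0, east 0, south 0
  cycle 0: PE[2][1] → acc 0, east 0, south 0
  cycle 1: PE[1][1] → acc 0, east 0, south 0
  cycle 1: PE[2][0] → acc 0, east 0, south 0
  cycle 1: PE[2][1] → acc 0, east 0, south 0
  cycle 2: PE[1][1] → acc 38, east 4, south 38
  cycle 2: PE[2][0] → acc 62, east 7, south 62
  cycle 2: PE[2][1] → acc 0, east 0, south 0
  cycle 3: PE[1][1] → acc 88, east 5, south 88
  cycle 3: PE[2][0] → acc 121, east 8, south 121
  cycle 3: PE[2][1] → acc 80, east 7, south 80
  cycle 4: PE[1][1] → acc 0, east 0, south 0
  cycle 4: PE[2][0] → acc 0, east 0, south 0
  cycle 4: PE[2][1] → acc 136, east 8, south 136

PE[2][1].acc = 136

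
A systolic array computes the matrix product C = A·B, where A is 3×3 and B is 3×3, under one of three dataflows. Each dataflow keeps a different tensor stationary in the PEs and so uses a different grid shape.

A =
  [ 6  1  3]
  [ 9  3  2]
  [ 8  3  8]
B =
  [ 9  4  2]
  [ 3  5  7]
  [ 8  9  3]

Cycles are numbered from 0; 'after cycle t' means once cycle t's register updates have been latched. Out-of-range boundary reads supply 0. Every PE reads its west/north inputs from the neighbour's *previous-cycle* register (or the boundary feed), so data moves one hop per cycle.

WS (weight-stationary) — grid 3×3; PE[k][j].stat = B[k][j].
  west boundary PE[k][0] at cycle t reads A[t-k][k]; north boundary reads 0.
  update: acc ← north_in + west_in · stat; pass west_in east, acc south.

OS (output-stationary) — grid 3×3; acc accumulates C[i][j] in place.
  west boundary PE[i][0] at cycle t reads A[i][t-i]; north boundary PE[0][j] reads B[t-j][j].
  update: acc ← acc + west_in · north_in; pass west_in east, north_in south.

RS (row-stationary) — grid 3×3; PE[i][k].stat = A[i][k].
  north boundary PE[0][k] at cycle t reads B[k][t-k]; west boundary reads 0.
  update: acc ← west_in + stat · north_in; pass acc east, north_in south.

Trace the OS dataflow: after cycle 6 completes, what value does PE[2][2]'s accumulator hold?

PE[2][2].acc = 61

OS on a 3×3 grid — tracing PE[2][2] and its feeders:
  after 0 — PE[1][2] acc=0, pass-E 0, pass-S 0
  after 0 — PE[2][1] acc=0, pass-E 0, pass-S 0
  after 0 — PE[2][2] acc=0, pass-E 0, pass-S 0
  after 1 — PE[1][2] acc=0, pass-E 0, pass-S 0
  after 1 — PE[2][1] acc=0, pass-E 0, pass-S 0
  after 1 — PE[2][2] acc=0, pass-E 0, pass-S 0
  after 2 — PE[1][2] acc=0, pass-E 0, pass-S 0
  after 2 — PE[2][1] acc=0, pass-E 0, pass-S 0
  after 2 — PE[2][2] acc=0, pass-E 0, pass-S 0
  after 3 — PE[1][2] acc=18, pass-E 9, pass-S 2
  after 3 — PE[2][1] acc=32, pass-E 8, pass-S 4
  after 3 — PE[2][2] acc=0, pass-E 0, pass-S 0
  after 4 — PE[1][2] acc=39, pass-E 3, pass-S 7
  after 4 — PE[2][1] acc=47, pass-E 3, pass-S 5
  after 4 — PE[2][2] acc=16, pass-E 8, pass-S 2
  after 5 — PE[1][2] acc=45, pass-E 2, pass-S 3
  after 5 — PE[2][1] acc=119, pass-E 8, pass-S 9
  after 5 — PE[2][2] acc=37, pass-E 3, pass-S 7
  after 6 — PE[1][2] acc=45, pass-E 0, pass-S 0
  after 6 — PE[2][1] acc=119, pass-E 0, pass-S 0
  after 6 — PE[2][2] acc=61, pass-E 8, pass-S 3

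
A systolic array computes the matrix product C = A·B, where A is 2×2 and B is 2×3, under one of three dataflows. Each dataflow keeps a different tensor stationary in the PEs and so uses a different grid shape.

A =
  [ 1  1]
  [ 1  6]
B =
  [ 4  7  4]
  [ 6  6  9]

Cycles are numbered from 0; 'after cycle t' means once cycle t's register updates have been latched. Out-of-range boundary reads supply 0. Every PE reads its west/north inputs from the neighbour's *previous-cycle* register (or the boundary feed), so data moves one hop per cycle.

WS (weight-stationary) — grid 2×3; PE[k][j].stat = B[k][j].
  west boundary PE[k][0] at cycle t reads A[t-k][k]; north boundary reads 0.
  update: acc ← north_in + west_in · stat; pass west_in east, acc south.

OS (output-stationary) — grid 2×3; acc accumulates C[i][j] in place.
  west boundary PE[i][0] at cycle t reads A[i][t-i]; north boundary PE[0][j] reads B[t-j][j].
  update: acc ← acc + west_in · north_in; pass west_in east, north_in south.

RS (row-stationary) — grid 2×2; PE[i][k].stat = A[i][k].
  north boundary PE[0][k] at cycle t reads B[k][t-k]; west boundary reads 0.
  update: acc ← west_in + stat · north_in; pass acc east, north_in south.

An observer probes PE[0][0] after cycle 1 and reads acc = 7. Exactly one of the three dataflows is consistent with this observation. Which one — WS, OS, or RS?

dataflow = RS

— WS: 2×3; PE[0][0] trace:
  c0 r0c0: 4 / 1 / 4
  c1 r0c0: 4 / 1 / 4
— OS: 2×3; PE[0][0] trace:
  c0 r0c0: 4 / 1 / 4
  c1 r0c0: 10 / 1 / 6
— RS: 2×2; PE[0][0] trace:
  c0 r0c0: 4 / 4 / 4
  c1 r0c0: 7 / 7 / 7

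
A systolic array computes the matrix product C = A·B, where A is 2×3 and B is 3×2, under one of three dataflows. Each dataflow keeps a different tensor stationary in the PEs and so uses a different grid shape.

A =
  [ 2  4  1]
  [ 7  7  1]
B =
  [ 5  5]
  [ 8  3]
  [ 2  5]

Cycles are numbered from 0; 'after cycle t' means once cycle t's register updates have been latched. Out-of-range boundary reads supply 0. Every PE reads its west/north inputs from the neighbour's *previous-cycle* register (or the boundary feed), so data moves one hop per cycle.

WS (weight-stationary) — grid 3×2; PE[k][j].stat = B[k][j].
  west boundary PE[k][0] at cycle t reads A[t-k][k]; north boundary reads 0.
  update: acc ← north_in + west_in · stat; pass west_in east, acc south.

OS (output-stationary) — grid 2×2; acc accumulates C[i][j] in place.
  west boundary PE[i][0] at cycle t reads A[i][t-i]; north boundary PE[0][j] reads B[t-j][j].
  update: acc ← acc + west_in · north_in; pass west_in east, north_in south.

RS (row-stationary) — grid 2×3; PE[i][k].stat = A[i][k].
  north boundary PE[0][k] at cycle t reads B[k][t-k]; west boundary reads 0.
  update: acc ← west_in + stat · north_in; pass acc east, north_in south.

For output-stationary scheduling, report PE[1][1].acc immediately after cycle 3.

PE[1][1].acc = 56

OS on a 2×2 grid — tracing PE[1][1] and its feeders:
  after 0 — PE[0][1] acc=0, pass-E 0, pass-S 0
  after 0 — PE[1][0] acc=0, pass-E 0, pass-S 0
  after 0 — PE[1][1] acc=0, pass-E 0, pass-S 0
  after 1 — PE[0][1] acc=10, pass-E 2, pass-S 5
  after 1 — PE[1][0] acc=35, pass-E 7, pass-S 5
  after 1 — PE[1][1] acc=0, pass-E 0, pass-S 0
  after 2 — PE[0][1] acc=22, pass-E 4, pass-S 3
  after 2 — PE[1][0] acc=91, pass-E 7, pass-S 8
  after 2 — PE[1][1] acc=35, pass-E 7, pass-S 5
  after 3 — PE[0][1] acc=27, pass-E 1, pass-S 5
  after 3 — PE[1][0] acc=93, pass-E 1, pass-S 2
  after 3 — PE[1][1] acc=56, pass-E 7, pass-S 3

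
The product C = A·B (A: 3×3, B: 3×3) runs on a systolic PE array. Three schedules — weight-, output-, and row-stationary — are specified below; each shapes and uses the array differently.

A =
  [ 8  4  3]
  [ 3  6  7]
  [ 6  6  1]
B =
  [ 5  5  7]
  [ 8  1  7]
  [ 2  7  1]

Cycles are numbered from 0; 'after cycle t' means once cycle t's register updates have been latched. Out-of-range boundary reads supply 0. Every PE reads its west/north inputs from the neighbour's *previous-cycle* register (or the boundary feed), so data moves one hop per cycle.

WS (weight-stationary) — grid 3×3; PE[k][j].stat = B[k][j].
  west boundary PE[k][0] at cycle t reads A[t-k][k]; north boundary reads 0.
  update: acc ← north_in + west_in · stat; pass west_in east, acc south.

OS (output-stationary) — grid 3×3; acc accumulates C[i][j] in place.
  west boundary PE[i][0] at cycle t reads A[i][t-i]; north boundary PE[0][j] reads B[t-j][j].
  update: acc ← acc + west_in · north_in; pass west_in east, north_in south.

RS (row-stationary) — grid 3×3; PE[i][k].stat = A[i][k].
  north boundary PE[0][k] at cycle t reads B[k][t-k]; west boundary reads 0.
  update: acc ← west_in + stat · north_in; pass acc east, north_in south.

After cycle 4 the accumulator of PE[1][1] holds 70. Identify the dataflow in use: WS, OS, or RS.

dataflow = OS

WS [3×3] PE[1][1] across cycles:
  step 0 · PE1,1: acc=0; fwd→0 fwd↓0
  step 1 · PE1,1: acc=0; fwd→0 fwd↓0
  step 2 · PE1,1: acc=44; fwd→4 fwd↓44
  step 3 · PE1,1: acc=21; fwd→6 fwd↓21
  step 4 · PE1,1: acc=36; fwd→6 fwd↓36
OS [3×3] PE[1][1] across cycles:
  step 0 · PE1,1: acc=0; fwd→0 fwd↓0
  step 1 · PE1,1: acc=0; fwd→0 fwd↓0
  step 2 · PE1,1: acc=15; fwd→3 fwd↓5
  step 3 · PE1,1: acc=21; fwd→6 fwd↓1
  step 4 · PE1,1: acc=70; fwd→7 fwd↓7
RS [3×3] PE[1][1] across cycles:
  step 0 · PE1,1: acc=0; fwd→0 fwd↓0
  step 1 · PE1,1: acc=0; fwd→0 fwd↓0
  step 2 · PE1,1: acc=63; fwd→63 fwd↓8
  step 3 · PE1,1: acc=21; fwd→21 fwd↓1
  step 4 · PE1,1: acc=63; fwd→63 fwd↓7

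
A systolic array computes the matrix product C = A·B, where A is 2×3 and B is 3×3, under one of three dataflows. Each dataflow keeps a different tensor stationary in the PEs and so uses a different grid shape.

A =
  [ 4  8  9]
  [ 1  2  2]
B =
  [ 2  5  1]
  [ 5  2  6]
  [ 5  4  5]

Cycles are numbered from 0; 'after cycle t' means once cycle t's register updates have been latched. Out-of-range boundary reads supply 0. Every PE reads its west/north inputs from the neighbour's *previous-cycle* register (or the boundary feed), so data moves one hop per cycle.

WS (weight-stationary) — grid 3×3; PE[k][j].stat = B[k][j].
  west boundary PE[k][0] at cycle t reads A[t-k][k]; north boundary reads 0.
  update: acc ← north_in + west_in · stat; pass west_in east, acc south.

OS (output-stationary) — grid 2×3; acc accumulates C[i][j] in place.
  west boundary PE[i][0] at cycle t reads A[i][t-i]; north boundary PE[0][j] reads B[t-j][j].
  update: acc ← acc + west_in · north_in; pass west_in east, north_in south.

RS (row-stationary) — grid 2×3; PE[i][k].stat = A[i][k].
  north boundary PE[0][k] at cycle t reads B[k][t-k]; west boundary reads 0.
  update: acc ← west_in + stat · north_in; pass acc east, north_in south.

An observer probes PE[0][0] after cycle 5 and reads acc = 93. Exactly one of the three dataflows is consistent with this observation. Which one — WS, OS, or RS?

Under WS (3×3), PE[0][0]:
  @0  [0,0]  acc 8  |  →4  ↓8
  @1  [0,0]  acc 2  |  →1  ↓2
  @2  [0,0]  acc 0  |  →0  ↓0
  @3  [0,0]  acc 0  |  →0  ↓0
  @4  [0,0]  acc 0  |  →0  ↓0
  @5  [0,0]  acc 0  |  →0  ↓0
Under OS (2×3), PE[0][0]:
  @0  [0,0]  acc 8  |  →4  ↓2
  @1  [0,0]  acc 48  |  →8  ↓5
  @2  [0,0]  acc 93  |  →9  ↓5
  @3  [0,0]  acc 93  |  →0  ↓0
  @4  [0,0]  acc 93  |  →0  ↓0
  @5  [0,0]  acc 93  |  →0  ↓0
Under RS (2×3), PE[0][0]:
  @0  [0,0]  acc 8  |  →8  ↓2
  @1  [0,0]  acc 20  |  →20  ↓5
  @2  [0,0]  acc 4  |  →4  ↓1
  @3  [0,0]  acc 0  |  →0  ↓0
  @4  [0,0]  acc 0  |  →0  ↓0
  @5  [0,0]  acc 0  |  →0  ↓0

dataflow = OS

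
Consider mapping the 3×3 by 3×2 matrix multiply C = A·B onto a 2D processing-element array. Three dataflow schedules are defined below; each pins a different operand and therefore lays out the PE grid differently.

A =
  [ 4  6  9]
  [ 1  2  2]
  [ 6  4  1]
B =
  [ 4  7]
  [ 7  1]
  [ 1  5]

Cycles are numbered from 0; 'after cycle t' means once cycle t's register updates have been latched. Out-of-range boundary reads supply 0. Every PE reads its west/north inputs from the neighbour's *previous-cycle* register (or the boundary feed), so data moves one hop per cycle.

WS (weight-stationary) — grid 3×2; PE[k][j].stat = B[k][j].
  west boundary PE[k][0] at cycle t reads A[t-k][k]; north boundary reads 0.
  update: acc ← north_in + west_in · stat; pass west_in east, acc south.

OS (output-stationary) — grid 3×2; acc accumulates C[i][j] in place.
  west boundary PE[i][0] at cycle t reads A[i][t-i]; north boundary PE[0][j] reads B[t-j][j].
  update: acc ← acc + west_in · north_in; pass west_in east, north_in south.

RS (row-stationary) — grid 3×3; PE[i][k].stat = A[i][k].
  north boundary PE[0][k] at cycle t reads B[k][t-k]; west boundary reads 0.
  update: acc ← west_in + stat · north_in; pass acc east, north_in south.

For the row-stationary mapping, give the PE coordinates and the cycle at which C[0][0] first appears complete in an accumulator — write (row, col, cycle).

(row, col, cycle) = (0, 2, 2)

RS: C[0][0] accumulates in PE[0][2]:
  0: (0,2).acc=0  regs=<0,0>
  1: (0,2).acc=0  regs=<0,0>
  2: (0,2).acc=67  regs=<67,1>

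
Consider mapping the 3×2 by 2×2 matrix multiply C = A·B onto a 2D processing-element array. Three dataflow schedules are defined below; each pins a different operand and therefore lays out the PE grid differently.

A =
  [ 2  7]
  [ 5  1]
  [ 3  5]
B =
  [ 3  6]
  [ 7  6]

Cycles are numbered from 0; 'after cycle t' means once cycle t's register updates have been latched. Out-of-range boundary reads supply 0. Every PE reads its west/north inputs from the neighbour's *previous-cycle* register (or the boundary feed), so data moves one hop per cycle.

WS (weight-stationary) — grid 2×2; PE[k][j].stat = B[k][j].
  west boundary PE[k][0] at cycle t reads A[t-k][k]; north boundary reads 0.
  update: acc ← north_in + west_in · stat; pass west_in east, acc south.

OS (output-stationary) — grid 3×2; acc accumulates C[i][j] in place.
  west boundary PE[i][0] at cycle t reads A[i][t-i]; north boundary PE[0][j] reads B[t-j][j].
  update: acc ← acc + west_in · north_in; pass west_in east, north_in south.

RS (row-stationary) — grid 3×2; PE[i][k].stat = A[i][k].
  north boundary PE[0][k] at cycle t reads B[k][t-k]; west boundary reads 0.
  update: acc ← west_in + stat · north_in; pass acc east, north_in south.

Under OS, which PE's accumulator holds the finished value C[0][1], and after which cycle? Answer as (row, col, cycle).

OS: C[0][1] accumulates in PE[0][1]:
  t=0 PE[0][1]: acc=0 h=0 v=0
  t=1 PE[0][1]: acc=12 h=2 v=6
  t=2 PE[0][1]: acc=54 h=7 v=6

(row, col, cycle) = (0, 1, 2)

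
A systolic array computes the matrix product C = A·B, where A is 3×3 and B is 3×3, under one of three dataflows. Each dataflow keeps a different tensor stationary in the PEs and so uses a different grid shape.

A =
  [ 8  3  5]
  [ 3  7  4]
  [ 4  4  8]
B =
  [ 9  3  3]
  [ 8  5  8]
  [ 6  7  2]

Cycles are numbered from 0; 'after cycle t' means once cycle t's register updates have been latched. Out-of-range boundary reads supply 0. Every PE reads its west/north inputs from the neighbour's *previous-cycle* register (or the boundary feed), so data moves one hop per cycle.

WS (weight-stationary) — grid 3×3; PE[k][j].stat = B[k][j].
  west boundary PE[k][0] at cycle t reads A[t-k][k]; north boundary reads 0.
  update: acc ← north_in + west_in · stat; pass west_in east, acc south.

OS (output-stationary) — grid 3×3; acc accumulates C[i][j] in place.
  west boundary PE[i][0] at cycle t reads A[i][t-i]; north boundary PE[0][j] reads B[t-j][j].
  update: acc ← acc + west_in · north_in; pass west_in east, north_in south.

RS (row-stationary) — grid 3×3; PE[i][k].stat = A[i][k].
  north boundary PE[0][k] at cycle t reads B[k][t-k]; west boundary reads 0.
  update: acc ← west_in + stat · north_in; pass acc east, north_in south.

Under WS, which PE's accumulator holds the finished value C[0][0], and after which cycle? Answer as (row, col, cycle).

(row, col, cycle) = (2, 0, 2)

Under WS, C[0][0] lands at PE[2][0]:
  @0  [2,0]  acc 0  |  →0  ↓0
  @1  [2,0]  acc 0  |  →0  ↓0
  @2  [2,0]  acc 126  |  →5  ↓126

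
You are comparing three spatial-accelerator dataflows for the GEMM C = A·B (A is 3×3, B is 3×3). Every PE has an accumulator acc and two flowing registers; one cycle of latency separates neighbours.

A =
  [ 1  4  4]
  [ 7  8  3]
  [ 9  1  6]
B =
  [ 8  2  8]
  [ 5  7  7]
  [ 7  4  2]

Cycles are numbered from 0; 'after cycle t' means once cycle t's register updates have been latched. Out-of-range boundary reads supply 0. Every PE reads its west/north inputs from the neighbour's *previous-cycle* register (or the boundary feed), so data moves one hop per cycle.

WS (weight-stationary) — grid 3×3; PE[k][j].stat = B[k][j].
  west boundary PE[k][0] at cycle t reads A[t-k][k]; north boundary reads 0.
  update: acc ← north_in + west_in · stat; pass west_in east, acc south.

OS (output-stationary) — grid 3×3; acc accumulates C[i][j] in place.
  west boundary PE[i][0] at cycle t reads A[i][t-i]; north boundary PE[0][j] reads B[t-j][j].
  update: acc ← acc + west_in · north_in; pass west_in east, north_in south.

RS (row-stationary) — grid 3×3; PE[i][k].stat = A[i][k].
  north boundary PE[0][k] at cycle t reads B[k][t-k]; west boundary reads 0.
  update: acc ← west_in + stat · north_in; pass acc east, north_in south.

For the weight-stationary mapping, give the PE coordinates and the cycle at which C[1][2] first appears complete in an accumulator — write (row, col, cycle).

WS: C[1][2] accumulates in PE[2][2]:
  after 0 — PE[2][2] acc=0, pass-E 0, pass-S 0
  after 1 — PE[2][2] acc=0, pass-E 0, pass-S 0
  after 2 — PE[2][2] acc=0, pass-E 0, pass-S 0
  after 3 — PE[2][2] acc=0, pass-E 0, pass-S 0
  after 4 — PE[2][2] acc=44, pass-E 4, pass-S 44
  after 5 — PE[2][2] acc=118, pass-E 3, pass-S 118

(row, col, cycle) = (2, 2, 5)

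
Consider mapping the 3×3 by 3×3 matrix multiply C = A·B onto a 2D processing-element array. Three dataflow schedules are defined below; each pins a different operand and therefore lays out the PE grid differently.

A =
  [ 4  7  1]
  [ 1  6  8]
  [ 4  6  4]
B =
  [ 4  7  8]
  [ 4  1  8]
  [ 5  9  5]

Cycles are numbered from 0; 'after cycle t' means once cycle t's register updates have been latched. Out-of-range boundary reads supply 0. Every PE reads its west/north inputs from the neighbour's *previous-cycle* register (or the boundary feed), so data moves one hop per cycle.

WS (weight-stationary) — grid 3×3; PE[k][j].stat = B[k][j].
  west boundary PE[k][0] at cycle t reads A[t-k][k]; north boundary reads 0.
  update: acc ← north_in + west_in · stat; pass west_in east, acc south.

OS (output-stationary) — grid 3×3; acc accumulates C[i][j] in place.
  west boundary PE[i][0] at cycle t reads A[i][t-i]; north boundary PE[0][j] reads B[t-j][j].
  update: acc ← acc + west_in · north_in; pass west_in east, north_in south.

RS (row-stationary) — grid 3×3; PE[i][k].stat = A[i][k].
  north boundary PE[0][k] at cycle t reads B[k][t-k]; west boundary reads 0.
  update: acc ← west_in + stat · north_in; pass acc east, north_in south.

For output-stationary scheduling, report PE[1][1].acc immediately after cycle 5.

Tracing OS — 3×3 array, target PE[1][1]:
  t=0 PE[0][1]: acc=0 h=0 v=0
  t=0 PE[1][0]: acc=0 h=0 v=0
  t=0 PE[1][1]: acc=0 h=0 v=0
  t=1 PE[0][1]: acc=28 h=4 v=7
  t=1 PE[1][0]: acc=4 h=1 v=4
  t=1 PE[1][1]: acc=0 h=0 v=0
  t=2 PE[0][1]: acc=35 h=7 v=1
  t=2 PE[1][0]: acc=28 h=6 v=4
  t=2 PE[1][1]: acc=7 h=1 v=7
  t=3 PE[0][1]: acc=44 h=1 v=9
  t=3 PE[1][0]: acc=68 h=8 v=5
  t=3 PE[1][1]: acc=13 h=6 v=1
  t=4 PE[0][1]: acc=44 h=0 v=0
  t=4 PE[1][0]: acc=68 h=0 v=0
  t=4 PE[1][1]: acc=85 h=8 v=9
  t=5 PE[0][1]: acc=44 h=0 v=0
  t=5 PE[1][0]: acc=68 h=0 v=0
  t=5 PE[1][1]: acc=85 h=0 v=0

PE[1][1].acc = 85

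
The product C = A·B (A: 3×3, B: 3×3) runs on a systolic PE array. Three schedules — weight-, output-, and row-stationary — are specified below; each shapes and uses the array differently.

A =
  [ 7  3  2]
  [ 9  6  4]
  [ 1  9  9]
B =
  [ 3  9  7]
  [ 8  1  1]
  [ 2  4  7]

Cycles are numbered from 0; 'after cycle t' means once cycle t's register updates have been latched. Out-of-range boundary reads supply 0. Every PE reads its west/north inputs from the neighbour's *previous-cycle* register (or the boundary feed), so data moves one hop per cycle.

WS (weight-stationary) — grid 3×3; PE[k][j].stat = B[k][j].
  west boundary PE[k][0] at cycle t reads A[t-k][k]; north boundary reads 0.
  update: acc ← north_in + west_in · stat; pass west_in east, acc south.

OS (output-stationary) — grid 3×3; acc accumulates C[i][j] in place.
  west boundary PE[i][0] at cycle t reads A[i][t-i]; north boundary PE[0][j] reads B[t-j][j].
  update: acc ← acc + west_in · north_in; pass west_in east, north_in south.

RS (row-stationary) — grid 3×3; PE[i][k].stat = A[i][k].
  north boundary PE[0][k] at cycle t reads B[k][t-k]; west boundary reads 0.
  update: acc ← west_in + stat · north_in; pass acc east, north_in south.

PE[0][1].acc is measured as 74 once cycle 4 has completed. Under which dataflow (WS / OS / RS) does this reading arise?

WS [3×3] PE[0][1] across cycles:
  [0] (0,1) acc=0 (h:0 v:0)
  [1] (0,1) acc=63 (h:7 v:63)
  [2] (0,1) acc=81 (h:9 v:81)
  [3] (0,1) acc=9 (h:1 v:9)
  [4] (0,1) acc=0 (h:0 v:0)
OS [3×3] PE[0][1] across cycles:
  [0] (0,1) acc=0 (h:0 v:0)
  [1] (0,1) acc=63 (h:7 v:9)
  [2] (0,1) acc=66 (h:3 v:1)
  [3] (0,1) acc=74 (h:2 v:4)
  [4] (0,1) acc=74 (h:0 v:0)
RS [3×3] PE[0][1] across cycles:
  [0] (0,1) acc=0 (h:0 v:0)
  [1] (0,1) acc=45 (h:45 v:8)
  [2] (0,1) acc=66 (h:66 v:1)
  [3] (0,1) acc=52 (h:52 v:1)
  [4] (0,1) acc=0 (h:0 v:0)

dataflow = OS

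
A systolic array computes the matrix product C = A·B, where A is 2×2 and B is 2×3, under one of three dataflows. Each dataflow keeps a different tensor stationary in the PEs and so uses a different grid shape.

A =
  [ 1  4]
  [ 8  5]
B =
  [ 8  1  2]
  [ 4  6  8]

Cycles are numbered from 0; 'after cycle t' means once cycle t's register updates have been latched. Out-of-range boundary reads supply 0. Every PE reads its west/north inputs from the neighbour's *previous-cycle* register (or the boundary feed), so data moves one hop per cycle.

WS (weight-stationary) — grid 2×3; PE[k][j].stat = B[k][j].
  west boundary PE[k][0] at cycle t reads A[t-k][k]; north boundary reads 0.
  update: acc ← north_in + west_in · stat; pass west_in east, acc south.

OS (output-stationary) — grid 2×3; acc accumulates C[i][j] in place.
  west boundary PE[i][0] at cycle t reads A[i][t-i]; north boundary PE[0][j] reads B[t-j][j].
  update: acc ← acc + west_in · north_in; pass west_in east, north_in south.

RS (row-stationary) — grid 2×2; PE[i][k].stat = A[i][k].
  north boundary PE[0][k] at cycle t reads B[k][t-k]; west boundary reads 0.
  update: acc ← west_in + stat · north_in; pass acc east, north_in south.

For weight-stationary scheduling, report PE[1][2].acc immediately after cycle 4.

PE[1][2].acc = 56

WS (2×3). Following PE[1][2] plus its west/north inputs:
  [0] (0,2) acc=0 (h:0 v:0)
  [0] (1,1) acc=0 (h:0 v:0)
  [0] (1,2) acc=0 (h:0 v:0)
  [1] (0,2) acc=0 (h:0 v:0)
  [1] (1,1) acc=0 (h:0 v:0)
  [1] (1,2) acc=0 (h:0 v:0)
  [2] (0,2) acc=2 (h:1 v:2)
  [2] (1,1) acc=25 (h:4 v:25)
  [2] (1,2) acc=0 (h:0 v:0)
  [3] (0,2) acc=16 (h:8 v:16)
  [3] (1,1) acc=38 (h:5 v:38)
  [3] (1,2) acc=34 (h:4 v:34)
  [4] (0,2) acc=0 (h:0 v:0)
  [4] (1,1) acc=0 (h:0 v:0)
  [4] (1,2) acc=56 (h:5 v:56)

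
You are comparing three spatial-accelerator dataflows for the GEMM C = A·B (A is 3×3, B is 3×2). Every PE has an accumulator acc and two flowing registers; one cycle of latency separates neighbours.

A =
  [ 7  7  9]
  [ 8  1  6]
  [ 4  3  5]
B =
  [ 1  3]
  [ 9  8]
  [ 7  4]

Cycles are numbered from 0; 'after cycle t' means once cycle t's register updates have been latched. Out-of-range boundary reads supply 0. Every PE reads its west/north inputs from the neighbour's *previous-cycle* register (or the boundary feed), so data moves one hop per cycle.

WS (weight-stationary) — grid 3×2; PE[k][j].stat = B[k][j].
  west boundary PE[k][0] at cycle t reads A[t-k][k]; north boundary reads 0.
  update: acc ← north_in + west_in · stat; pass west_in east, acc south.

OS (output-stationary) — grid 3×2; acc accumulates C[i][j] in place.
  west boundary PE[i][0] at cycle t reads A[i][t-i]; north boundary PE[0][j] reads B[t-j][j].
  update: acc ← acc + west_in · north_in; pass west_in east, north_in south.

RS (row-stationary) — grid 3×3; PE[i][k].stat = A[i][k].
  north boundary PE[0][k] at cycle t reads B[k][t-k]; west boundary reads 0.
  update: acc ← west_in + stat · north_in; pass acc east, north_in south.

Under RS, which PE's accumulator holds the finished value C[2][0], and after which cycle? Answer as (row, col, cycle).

(row, col, cycle) = (2, 2, 4)

RS: C[2][0] accumulates in PE[2][2]:
  cycle 0: PE[2][2] → acc 0, east 0, south 0
  cycle 1: PE[2][2] → acc 0, east 0, south 0
  cycle 2: PE[2][2] → acc 0, east 0, south 0
  cycle 3: PE[2][2] → acc 0, east 0, south 0
  cycle 4: PE[2][2] → acc 66, east 66, south 7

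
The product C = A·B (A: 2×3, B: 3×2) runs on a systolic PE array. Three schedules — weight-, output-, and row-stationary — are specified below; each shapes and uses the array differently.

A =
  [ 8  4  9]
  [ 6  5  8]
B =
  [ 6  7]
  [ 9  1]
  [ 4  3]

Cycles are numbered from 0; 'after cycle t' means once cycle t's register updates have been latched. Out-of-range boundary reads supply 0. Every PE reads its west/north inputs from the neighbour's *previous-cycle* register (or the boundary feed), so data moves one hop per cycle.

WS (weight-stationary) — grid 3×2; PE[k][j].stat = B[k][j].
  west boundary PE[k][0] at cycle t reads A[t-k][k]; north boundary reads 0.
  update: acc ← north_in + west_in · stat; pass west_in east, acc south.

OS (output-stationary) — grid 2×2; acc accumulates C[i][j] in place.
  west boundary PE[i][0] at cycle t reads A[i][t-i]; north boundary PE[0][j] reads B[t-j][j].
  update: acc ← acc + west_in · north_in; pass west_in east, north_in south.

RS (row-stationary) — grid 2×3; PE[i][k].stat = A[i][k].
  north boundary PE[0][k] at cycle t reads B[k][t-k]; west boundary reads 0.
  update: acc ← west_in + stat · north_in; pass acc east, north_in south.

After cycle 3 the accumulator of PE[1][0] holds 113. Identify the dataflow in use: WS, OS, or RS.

— WS: 3×2; PE[1][0] trace:
  after 0 — PE[1][0] acc=0, pass-E 0, pass-S 0
  after 1 — PE[1][0] acc=84, pass-E 4, pass-S 84
  after 2 — PE[1][0] acc=81, pass-E 5, pass-S 81
  after 3 — PE[1][0] acc=0, pass-E 0, pass-S 0
— OS: 2×2; PE[1][0] trace:
  after 0 — PE[1][0] acc=0, pass-E 0, pass-S 0
  after 1 — PE[1][0] acc=36, pass-E 6, pass-S 6
  after 2 — PE[1][0] acc=81, pass-E 5, pass-S 9
  after 3 — PE[1][0] acc=113, pass-E 8, pass-S 4
— RS: 2×3; PE[1][0] trace:
  after 0 — PE[1][0] acc=0, pass-E 0, pass-S 0
  after 1 — PE[1][0] acc=36, pass-E 36, pass-S 6
  after 2 — PE[1][0] acc=42, pass-E 42, pass-S 7
  after 3 — PE[1][0] acc=0, pass-E 0, pass-S 0

dataflow = OS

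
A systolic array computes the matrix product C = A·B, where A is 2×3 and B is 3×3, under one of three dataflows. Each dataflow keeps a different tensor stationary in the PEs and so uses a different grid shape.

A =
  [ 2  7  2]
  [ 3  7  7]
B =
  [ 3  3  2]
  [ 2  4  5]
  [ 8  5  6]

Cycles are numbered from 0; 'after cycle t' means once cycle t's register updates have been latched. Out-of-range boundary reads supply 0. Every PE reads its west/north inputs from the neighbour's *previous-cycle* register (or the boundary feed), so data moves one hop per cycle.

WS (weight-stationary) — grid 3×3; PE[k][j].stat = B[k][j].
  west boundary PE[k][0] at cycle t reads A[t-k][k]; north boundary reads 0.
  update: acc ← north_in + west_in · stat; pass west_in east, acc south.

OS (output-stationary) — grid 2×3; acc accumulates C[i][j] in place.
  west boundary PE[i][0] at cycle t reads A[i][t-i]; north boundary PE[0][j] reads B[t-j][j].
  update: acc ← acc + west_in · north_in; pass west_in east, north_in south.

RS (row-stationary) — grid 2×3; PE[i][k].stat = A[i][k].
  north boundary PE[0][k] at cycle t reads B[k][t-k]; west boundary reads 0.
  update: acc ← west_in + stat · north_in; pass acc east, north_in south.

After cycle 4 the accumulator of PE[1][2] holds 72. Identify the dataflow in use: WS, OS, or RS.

dataflow = RS

— WS: 3×3; PE[1][2] trace:
  t=0 PE[1][2]: acc=0 h=0 v=0
  t=1 PE[1][2]: acc=0 h=0 v=0
  t=2 PE[1][2]: acc=0 h=0 v=0
  t=3 PE[1][2]: acc=39 h=7 v=39
  t=4 PE[1][2]: acc=41 h=7 v=41
— OS: 2×3; PE[1][2] trace:
  t=0 PE[1][2]: acc=0 h=0 v=0
  t=1 PE[1][2]: acc=0 h=0 v=0
  t=2 PE[1][2]: acc=0 h=0 v=0
  t=3 PE[1][2]: acc=6 h=3 v=2
  t=4 PE[1][2]: acc=41 h=7 v=5
— RS: 2×3; PE[1][2] trace:
  t=0 PE[1][2]: acc=0 h=0 v=0
  t=1 PE[1][2]: acc=0 h=0 v=0
  t=2 PE[1][2]: acc=0 h=0 v=0
  t=3 PE[1][2]: acc=79 h=79 v=8
  t=4 PE[1][2]: acc=72 h=72 v=5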